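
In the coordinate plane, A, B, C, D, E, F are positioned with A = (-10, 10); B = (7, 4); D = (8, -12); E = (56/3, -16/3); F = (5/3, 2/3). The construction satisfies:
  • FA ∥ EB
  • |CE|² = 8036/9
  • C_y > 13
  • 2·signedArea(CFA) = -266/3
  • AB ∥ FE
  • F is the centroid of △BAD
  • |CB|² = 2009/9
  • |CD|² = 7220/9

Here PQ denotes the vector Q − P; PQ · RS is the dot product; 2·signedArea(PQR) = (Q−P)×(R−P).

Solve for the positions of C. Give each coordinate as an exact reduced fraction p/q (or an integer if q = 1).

1. C_x = -14/3  [line -28/3·x + -35/3·y + 112 = 0 ∩ |CE|² = 8036/9]
2. C_y = 40/3  [line -28/3·x + -35/3·y + 112 = 0 ∩ |CE|² = 8036/9]
   → C = (-14/3, 40/3)

C = (-14/3, 40/3)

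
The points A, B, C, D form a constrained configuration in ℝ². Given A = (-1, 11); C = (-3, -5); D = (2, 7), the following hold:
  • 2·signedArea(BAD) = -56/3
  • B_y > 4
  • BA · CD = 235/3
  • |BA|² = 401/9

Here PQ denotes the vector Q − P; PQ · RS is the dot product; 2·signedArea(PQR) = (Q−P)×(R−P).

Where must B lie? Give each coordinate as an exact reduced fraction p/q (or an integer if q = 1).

1. B_x = -2/3  [BA · CD = 235/3 ∩ 2·signedArea(BAD) = -56/3]
2. B_y = 13/3  [BA · CD = 235/3 ∩ 2·signedArea(BAD) = -56/3]
   → B = (-2/3, 13/3)

B = (-2/3, 13/3)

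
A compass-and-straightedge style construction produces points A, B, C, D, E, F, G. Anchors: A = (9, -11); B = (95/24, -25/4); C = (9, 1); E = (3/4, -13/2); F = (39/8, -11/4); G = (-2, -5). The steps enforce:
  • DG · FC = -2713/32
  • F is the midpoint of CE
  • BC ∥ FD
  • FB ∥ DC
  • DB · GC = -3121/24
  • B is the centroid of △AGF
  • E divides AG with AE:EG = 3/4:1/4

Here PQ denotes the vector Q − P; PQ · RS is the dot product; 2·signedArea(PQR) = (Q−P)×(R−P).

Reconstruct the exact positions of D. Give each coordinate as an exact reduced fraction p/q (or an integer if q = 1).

D = (119/12, 9/2)

1. D_x = 119/12  [FB ∥ DC ∩ BC ∥ FD]
2. D_y = 9/2  [FB ∥ DC ∩ BC ∥ FD]
   → D = (119/12, 9/2)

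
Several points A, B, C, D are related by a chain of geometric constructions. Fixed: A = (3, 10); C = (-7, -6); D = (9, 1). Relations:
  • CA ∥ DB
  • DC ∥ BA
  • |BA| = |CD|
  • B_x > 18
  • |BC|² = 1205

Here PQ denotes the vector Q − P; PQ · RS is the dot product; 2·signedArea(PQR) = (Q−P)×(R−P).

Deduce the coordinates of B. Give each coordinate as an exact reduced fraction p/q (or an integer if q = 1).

1. B_x = 19  [DC ∥ BA ∩ CA ∥ DB]
2. B_y = 17  [DC ∥ BA ∩ CA ∥ DB]
   → B = (19, 17)

B = (19, 17)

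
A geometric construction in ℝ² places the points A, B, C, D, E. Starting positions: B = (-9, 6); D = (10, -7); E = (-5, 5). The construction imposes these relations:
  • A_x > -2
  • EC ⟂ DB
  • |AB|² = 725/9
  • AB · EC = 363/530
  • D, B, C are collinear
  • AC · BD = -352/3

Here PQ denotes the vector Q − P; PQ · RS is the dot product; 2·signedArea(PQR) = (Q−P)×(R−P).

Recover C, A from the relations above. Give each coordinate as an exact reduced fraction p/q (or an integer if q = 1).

A = (-4/3, 4/3)
C = (-3079/530, 2023/530)

1. C_x = -3079/530  [D, B, C are collinear ∩ EC ⟂ DB]
2. C_y = 2023/530  [D, B, C are collinear ∩ EC ⟂ DB]
   → C = (-3079/530, 2023/530)
3. A_x = -4/3  [AC · BD = -352/3 ∩ AB · EC = 363/530]
4. A_y = 4/3  [AC · BD = -352/3 ∩ AB · EC = 363/530]
   → A = (-4/3, 4/3)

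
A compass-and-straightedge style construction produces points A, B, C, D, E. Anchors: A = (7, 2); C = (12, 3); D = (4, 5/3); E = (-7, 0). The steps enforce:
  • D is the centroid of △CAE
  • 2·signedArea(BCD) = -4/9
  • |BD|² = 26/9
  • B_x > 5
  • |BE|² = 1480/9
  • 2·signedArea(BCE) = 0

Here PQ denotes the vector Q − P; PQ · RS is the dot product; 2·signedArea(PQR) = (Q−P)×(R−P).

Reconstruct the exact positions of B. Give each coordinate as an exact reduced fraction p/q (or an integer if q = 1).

B = (17/3, 2)

1. B_x = 17/3  [2·signedArea(BCE) = 0 ∩ 2·signedArea(BCD) = -4/9]
2. B_y = 2  [2·signedArea(BCE) = 0 ∩ 2·signedArea(BCD) = -4/9]
   → B = (17/3, 2)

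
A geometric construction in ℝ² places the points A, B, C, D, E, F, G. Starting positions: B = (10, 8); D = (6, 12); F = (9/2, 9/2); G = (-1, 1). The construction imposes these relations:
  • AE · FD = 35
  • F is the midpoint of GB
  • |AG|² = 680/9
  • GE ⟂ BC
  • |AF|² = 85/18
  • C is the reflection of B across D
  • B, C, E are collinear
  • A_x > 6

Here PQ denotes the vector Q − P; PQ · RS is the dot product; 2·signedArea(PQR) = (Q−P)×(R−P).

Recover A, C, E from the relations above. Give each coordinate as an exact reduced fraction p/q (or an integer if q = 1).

A = (19/3, 17/3)
C = (2, 16)
E = (8, 10)

1. C_x = 2  [C is the reflection of B across D]
2. C_y = 16  [C is the reflection of B across D]
   → C = (2, 16)
3. E_x = 8  [B, C, E are collinear ∩ GE ⟂ BC]
4. E_y = 10  [B, C, E are collinear ∩ GE ⟂ BC]
   → E = (8, 10)
5. A_x = 19/3  [line -3/2·x + -15/2·y + 52 = 0 ∩ |AF|² = 85/18]
6. A_y = 17/3  [line -3/2·x + -15/2·y + 52 = 0 ∩ |AF|² = 85/18]
   → A = (19/3, 17/3)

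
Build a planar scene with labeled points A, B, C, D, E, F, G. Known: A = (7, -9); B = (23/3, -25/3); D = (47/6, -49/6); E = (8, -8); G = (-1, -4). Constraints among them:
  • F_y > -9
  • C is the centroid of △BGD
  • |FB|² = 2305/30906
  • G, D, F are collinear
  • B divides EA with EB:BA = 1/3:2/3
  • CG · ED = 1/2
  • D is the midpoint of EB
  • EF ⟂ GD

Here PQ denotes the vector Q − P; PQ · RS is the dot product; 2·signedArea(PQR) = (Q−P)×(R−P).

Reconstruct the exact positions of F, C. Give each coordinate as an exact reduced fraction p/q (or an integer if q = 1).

C = (29/6, -41/6)
F = (27147/3434, -28161/3434)

1. F_x = 27147/3434  [G, D, F are collinear ∩ EF ⟂ GD]
2. F_y = -28161/3434  [G, D, F are collinear ∩ EF ⟂ GD]
   → F = (27147/3434, -28161/3434)
3. C_x = 29/6  [C is the centroid of △BGD]
4. C_y = -41/6  [C is the centroid of △BGD]
   → C = (29/6, -41/6)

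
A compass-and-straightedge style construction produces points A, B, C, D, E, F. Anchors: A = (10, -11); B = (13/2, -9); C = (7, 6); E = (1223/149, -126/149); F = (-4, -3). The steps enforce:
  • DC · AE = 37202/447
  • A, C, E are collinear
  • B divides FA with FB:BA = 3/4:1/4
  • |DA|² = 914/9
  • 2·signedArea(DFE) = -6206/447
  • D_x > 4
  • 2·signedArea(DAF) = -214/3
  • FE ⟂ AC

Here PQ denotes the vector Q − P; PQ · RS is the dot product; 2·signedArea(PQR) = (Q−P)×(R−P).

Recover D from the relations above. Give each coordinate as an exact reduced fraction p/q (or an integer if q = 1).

1. D_x = 13/3  [2·signedArea(DFE) = -6206/447 ∩ 2·signedArea(DAF) = -214/3]
2. D_y = -8/3  [2·signedArea(DFE) = -6206/447 ∩ 2·signedArea(DAF) = -214/3]
   → D = (13/3, -8/3)

D = (13/3, -8/3)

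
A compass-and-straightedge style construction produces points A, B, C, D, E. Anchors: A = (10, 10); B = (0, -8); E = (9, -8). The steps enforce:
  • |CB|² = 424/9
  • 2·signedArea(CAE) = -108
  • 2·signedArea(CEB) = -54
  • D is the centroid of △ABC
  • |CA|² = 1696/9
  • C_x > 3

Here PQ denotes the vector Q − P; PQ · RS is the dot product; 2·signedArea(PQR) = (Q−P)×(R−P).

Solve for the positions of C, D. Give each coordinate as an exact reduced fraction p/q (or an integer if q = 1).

1. C_x = 10/3  [2·signedArea(CEB) = -54 ∩ 2·signedArea(CAE) = -108]
2. C_y = -2  [2·signedArea(CEB) = -54 ∩ 2·signedArea(CAE) = -108]
   → C = (10/3, -2)
3. D_x = 40/9  [D is the centroid of △ABC]
4. D_y = 0  [D is the centroid of △ABC]
   → D = (40/9, 0)

C = (10/3, -2)
D = (40/9, 0)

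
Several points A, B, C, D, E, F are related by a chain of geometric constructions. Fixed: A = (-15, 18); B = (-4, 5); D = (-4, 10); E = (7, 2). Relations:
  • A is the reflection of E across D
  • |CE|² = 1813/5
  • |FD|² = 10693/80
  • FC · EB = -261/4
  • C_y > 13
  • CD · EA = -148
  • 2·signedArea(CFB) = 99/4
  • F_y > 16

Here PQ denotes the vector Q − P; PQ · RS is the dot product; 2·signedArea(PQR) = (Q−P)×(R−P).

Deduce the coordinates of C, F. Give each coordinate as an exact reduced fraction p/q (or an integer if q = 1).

1. C_x = -42/5  [line 22·x + -16·y + 396 = 0 ∩ |CE|² = 1813/5]
2. C_y = 66/5  [line 22·x + -16·y + 396 = 0 ∩ |CE|² = 1813/5]
   → C = (-42/5, 66/5)
3. F_x = -267/20  [FC · EB = -261/4 ∩ 2·signedArea(CFB) = 99/4]
4. F_y = 84/5  [FC · EB = -261/4 ∩ 2·signedArea(CFB) = 99/4]
   → F = (-267/20, 84/5)

C = (-42/5, 66/5)
F = (-267/20, 84/5)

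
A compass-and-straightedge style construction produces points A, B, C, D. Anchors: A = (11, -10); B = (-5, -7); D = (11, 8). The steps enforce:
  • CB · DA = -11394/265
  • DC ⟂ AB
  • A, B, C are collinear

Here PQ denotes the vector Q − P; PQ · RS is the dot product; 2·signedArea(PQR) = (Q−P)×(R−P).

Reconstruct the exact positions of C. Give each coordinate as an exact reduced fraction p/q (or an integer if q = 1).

C = (2051/265, -2488/265)

1. C_x = 2051/265  [A, B, C are collinear ∩ DC ⟂ AB]
2. C_y = -2488/265  [A, B, C are collinear ∩ DC ⟂ AB]
   → C = (2051/265, -2488/265)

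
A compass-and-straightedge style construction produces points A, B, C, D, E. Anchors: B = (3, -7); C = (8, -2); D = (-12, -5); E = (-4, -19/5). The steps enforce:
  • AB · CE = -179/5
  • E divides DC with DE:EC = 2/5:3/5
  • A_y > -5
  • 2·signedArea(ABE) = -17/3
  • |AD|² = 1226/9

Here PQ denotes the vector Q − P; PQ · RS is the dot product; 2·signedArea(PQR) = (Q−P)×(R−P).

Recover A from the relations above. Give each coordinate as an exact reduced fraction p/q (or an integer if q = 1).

1. A_x = -1/3  [2·signedArea(ABE) = -17/3 ∩ AB · CE = -179/5]
2. A_y = -14/3  [2·signedArea(ABE) = -17/3 ∩ AB · CE = -179/5]
   → A = (-1/3, -14/3)

A = (-1/3, -14/3)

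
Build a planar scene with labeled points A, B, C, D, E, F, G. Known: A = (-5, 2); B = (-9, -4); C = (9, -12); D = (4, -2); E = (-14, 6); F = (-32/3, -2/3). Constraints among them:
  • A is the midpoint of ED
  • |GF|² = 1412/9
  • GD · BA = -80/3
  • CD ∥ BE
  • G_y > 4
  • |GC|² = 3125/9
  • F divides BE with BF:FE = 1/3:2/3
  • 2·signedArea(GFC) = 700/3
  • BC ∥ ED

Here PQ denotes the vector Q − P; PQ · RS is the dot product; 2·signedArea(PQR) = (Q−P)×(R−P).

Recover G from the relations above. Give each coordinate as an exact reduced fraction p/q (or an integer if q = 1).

G = (2/3, 14/3)

1. G_x = 2/3  [2·signedArea(GFC) = 700/3 ∩ GD · BA = -80/3]
2. G_y = 14/3  [2·signedArea(GFC) = 700/3 ∩ GD · BA = -80/3]
   → G = (2/3, 14/3)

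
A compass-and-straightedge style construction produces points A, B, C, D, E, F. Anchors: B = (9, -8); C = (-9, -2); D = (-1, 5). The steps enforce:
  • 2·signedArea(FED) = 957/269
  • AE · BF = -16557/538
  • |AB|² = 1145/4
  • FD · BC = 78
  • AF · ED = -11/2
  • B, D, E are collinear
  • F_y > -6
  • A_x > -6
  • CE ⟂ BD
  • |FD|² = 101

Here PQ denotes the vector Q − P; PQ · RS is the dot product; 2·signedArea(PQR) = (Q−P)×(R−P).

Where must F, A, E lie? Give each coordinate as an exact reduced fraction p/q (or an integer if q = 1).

1. E_x = -159/269  [B, D, E are collinear ∩ CE ⟂ BD]
2. E_y = 1202/269  [B, D, E are collinear ∩ CE ⟂ BD]
   → E = (-159/269, 1202/269)
3. F_x = 0  [2·signedArea(FED) = 957/269 ∩ FD · BC = 78]
4. F_y = -5  [2·signedArea(FED) = 957/269 ∩ FD · BC = 78]
   → F = (0, -5)
5. A_x = -5  [AF · ED = -11/2 ∩ AE · BF = -16557/538]
6. A_y = 3/2  [AF · ED = -11/2 ∩ AE · BF = -16557/538]
   → A = (-5, 3/2)

A = (-5, 3/2)
E = (-159/269, 1202/269)
F = (0, -5)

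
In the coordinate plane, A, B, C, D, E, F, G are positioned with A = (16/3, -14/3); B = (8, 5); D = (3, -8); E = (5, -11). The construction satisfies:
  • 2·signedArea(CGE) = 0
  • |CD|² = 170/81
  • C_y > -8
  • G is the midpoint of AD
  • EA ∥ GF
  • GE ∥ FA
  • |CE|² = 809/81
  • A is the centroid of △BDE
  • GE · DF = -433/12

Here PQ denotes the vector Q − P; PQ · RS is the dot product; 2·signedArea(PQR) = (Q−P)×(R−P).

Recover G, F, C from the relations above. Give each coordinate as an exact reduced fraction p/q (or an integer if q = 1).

1. G_x = 25/6  [G is the midpoint of AD]
2. G_y = -19/3  [G is the midpoint of AD]
   → G = (25/6, -19/3)
3. F_x = 9/2  [GE ∥ FA ∩ EA ∥ GF]
4. F_y = 0  [GE ∥ FA ∩ EA ∥ GF]
   → F = (9/2, 0)
5. C_x = 40/9  [line 14/3·x + 5/6·y + -85/6 = 0 ∩ |CE|² = 809/81]
6. C_y = -71/9  [line 14/3·x + 5/6·y + -85/6 = 0 ∩ |CE|² = 809/81]
   → C = (40/9, -71/9)

C = (40/9, -71/9)
F = (9/2, 0)
G = (25/6, -19/3)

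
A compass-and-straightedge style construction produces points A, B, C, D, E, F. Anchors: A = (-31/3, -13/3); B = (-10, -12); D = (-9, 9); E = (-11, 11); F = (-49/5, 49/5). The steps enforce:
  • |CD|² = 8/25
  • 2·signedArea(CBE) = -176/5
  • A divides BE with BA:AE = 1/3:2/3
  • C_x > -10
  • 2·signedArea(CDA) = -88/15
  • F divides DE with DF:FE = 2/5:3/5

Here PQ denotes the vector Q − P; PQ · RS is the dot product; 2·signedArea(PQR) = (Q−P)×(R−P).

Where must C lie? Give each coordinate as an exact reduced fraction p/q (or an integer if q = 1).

C = (-47/5, 47/5)

1. C_x = -47/5  [2·signedArea(CDA) = -88/15 ∩ 2·signedArea(CBE) = -176/5]
2. C_y = 47/5  [2·signedArea(CDA) = -88/15 ∩ 2·signedArea(CBE) = -176/5]
   → C = (-47/5, 47/5)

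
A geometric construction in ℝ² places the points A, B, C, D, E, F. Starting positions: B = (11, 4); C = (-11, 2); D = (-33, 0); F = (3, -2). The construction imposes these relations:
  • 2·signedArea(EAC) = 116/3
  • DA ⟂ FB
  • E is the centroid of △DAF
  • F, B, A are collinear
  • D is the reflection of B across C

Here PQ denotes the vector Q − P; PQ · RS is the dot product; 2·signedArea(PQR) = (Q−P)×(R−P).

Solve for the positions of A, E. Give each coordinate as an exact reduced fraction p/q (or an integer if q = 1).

1. A_x = -477/25  [F, B, A are collinear ∩ DA ⟂ FB]
2. A_y = -464/25  [F, B, A are collinear ∩ DA ⟂ FB]
   → A = (-477/25, -464/25)
3. E_x = -409/25  [E is the centroid of △DAF]
4. E_y = -514/75  [E is the centroid of △DAF]
   → E = (-409/25, -514/75)

A = (-477/25, -464/25)
E = (-409/25, -514/75)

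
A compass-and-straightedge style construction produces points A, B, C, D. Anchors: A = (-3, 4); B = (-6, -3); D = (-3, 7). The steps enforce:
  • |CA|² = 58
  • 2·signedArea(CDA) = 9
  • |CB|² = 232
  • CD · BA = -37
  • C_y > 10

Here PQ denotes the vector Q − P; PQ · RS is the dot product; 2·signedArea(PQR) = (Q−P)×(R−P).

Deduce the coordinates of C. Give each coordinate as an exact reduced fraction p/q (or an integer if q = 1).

1. C_x = 0  [2·signedArea(CDA) = 9 ∩ CD · BA = -37]
2. C_y = 11  [2·signedArea(CDA) = 9 ∩ CD · BA = -37]
   → C = (0, 11)

C = (0, 11)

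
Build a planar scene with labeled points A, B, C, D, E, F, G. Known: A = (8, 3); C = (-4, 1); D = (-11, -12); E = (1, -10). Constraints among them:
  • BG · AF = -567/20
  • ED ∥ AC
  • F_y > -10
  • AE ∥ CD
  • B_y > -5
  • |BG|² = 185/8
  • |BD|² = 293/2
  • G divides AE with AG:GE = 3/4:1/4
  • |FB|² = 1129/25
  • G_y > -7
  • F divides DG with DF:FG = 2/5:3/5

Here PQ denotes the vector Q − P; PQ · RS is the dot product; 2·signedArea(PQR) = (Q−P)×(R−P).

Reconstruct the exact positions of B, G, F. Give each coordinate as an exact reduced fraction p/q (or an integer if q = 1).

B = (-3/2, -9/2)
F = (-11/2, -99/10)
G = (11/4, -27/4)

1. G_x = 11/4  [G divides AE with AG:GE = 3/4:1/4]
2. G_y = -27/4  [G divides AE with AG:GE = 3/4:1/4]
   → G = (11/4, -27/4)
3. F_x = -11/2  [F divides DG with DF:FG = 2/5:3/5]
4. F_y = -99/10  [F divides DG with DF:FG = 2/5:3/5]
   → F = (-11/2, -99/10)
5. B_x = -3/2  [line 27/2·x + 129/10·y + 783/10 = 0 ∩ |BG|² = 185/8]
6. B_y = -9/2  [line 27/2·x + 129/10·y + 783/10 = 0 ∩ |BG|² = 185/8]
   → B = (-3/2, -9/2)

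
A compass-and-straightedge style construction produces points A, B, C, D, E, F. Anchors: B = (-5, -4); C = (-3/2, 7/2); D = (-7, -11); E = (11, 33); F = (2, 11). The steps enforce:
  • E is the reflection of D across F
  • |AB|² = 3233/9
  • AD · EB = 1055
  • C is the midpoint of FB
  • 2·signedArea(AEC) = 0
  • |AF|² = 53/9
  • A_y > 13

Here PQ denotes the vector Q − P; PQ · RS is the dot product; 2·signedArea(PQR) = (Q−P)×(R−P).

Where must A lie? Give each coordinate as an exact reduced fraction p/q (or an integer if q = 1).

A = (8/3, 40/3)

1. A_x = 8/3  [2·signedArea(AEC) = 0 ∩ AD · EB = 1055]
2. A_y = 40/3  [2·signedArea(AEC) = 0 ∩ AD · EB = 1055]
   → A = (8/3, 40/3)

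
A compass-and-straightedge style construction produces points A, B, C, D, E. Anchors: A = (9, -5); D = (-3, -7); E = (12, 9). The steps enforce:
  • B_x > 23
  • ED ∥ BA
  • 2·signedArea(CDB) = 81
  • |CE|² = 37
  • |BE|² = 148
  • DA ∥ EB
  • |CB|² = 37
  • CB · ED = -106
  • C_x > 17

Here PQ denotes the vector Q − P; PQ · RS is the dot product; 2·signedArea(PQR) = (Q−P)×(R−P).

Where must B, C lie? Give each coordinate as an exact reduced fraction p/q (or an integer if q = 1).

1. B_x = 24  [ED ∥ BA ∩ DA ∥ EB]
2. B_y = 11  [ED ∥ BA ∩ DA ∥ EB]
   → B = (24, 11)
3. C_x = 18  [2·signedArea(CDB) = 81 ∩ CB · ED = -106]
4. C_y = 10  [2·signedArea(CDB) = 81 ∩ CB · ED = -106]
   → C = (18, 10)

B = (24, 11)
C = (18, 10)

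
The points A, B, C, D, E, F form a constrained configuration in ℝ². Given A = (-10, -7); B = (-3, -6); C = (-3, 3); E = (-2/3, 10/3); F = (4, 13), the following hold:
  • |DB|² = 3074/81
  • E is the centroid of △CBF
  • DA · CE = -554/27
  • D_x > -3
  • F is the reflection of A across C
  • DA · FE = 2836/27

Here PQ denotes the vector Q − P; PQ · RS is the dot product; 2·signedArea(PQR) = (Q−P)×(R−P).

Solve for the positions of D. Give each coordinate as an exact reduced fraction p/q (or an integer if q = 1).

1. D_x = -20/9  [DA · FE = 2836/27 ∩ DA · CE = -554/27]
2. D_y = 1/9  [DA · FE = 2836/27 ∩ DA · CE = -554/27]
   → D = (-20/9, 1/9)

D = (-20/9, 1/9)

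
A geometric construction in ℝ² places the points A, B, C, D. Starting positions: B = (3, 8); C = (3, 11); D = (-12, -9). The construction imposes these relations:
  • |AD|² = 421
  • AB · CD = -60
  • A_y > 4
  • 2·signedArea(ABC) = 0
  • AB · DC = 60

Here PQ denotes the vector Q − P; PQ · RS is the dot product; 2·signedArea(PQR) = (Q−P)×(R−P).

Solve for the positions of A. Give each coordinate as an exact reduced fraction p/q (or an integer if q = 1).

1. A_x = 3  [2·signedArea(ABC) = 0 ∩ AB · CD = -60]
2. A_y = 5  [2·signedArea(ABC) = 0 ∩ AB · CD = -60]
   → A = (3, 5)

A = (3, 5)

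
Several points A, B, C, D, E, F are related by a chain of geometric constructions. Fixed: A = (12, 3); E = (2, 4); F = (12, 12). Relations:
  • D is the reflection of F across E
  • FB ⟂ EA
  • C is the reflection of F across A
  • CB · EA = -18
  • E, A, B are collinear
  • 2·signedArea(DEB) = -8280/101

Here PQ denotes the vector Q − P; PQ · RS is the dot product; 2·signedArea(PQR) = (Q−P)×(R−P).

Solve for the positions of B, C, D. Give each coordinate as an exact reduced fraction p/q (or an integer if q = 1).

1. B_x = 1122/101  [E, A, B are collinear ∩ FB ⟂ EA]
2. B_y = 312/101  [E, A, B are collinear ∩ FB ⟂ EA]
   → B = (1122/101, 312/101)
3. C_x = 12  [C is the reflection of F across A]
4. C_y = -6  [C is the reflection of F across A]
   → C = (12, -6)
5. D_x = -8  [D is the reflection of F across E]
6. D_y = -4  [D is the reflection of F across E]
   → D = (-8, -4)

B = (1122/101, 312/101)
C = (12, -6)
D = (-8, -4)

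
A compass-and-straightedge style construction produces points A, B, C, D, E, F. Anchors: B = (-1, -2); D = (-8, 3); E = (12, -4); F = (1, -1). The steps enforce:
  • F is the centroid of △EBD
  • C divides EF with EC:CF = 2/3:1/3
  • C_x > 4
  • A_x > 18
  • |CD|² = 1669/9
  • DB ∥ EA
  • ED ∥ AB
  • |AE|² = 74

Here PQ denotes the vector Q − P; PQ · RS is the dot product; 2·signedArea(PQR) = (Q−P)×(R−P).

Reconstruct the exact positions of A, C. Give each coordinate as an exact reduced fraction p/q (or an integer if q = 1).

A = (19, -9)
C = (14/3, -2)

1. A_x = 19  [ED ∥ AB ∩ DB ∥ EA]
2. A_y = -9  [ED ∥ AB ∩ DB ∥ EA]
   → A = (19, -9)
3. C_x = 14/3  [C divides EF with EC:CF = 2/3:1/3]
4. C_y = -2  [C divides EF with EC:CF = 2/3:1/3]
   → C = (14/3, -2)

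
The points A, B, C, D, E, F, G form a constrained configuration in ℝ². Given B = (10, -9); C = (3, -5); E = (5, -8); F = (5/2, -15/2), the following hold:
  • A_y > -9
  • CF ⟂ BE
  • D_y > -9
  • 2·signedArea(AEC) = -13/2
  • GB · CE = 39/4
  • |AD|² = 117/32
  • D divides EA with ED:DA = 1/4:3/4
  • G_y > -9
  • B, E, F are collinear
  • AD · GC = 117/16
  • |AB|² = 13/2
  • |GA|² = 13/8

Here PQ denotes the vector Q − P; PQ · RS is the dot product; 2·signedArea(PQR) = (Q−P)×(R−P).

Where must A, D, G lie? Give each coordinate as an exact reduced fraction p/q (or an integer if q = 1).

1. A_x = 15/2  [line -3·x + -2·y + 11/2 = 0 ∩ |AB|² = 13/2]
2. A_y = -17/2  [line -3·x + -2·y + 11/2 = 0 ∩ |AB|² = 13/2]
   → A = (15/2, -17/2)
3. D_x = 45/8  [D divides EA with ED:DA = 1/4:3/4]
4. D_y = -65/8  [D divides EA with ED:DA = 1/4:3/4]
   → D = (45/8, -65/8)
5. G_x = 25/4  [GB · CE = 39/4 ∩ AD · GC = 117/16]
6. G_y = -33/4  [GB · CE = 39/4 ∩ AD · GC = 117/16]
   → G = (25/4, -33/4)

A = (15/2, -17/2)
D = (45/8, -65/8)
G = (25/4, -33/4)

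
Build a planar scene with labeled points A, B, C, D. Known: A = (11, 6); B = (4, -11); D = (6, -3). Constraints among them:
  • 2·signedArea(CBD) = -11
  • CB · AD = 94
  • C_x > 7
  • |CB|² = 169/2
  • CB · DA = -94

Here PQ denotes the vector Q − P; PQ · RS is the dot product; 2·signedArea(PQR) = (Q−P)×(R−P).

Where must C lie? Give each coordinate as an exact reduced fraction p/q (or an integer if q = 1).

C = (15/2, -5/2)

1. C_x = 15/2  [CB · AD = 94 ∩ 2·signedArea(CBD) = -11]
2. C_y = -5/2  [CB · AD = 94 ∩ 2·signedArea(CBD) = -11]
   → C = (15/2, -5/2)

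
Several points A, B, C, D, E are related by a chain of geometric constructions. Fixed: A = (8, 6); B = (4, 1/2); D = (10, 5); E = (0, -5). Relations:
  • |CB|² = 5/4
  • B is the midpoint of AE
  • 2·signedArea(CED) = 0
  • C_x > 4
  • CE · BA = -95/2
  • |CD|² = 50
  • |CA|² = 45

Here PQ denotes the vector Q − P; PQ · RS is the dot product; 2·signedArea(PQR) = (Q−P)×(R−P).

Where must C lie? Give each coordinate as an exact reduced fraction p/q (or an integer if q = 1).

C = (5, 0)

1. C_x = 5  [2·signedArea(CED) = 0 ∩ CE · BA = -95/2]
2. C_y = 0  [2·signedArea(CED) = 0 ∩ CE · BA = -95/2]
   → C = (5, 0)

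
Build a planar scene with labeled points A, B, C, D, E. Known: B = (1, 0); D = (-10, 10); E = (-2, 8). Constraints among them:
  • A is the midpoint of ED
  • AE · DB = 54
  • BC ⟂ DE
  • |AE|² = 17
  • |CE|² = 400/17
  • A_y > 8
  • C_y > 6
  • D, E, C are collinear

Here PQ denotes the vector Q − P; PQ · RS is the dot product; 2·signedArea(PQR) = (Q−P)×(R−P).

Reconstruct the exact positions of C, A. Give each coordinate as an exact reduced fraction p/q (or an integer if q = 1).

A = (-6, 9)
C = (46/17, 116/17)

1. C_x = 46/17  [D, E, C are collinear ∩ BC ⟂ DE]
2. C_y = 116/17  [D, E, C are collinear ∩ BC ⟂ DE]
   → C = (46/17, 116/17)
3. A_x = -6  [A is the midpoint of ED]
4. A_y = 9  [A is the midpoint of ED]
   → A = (-6, 9)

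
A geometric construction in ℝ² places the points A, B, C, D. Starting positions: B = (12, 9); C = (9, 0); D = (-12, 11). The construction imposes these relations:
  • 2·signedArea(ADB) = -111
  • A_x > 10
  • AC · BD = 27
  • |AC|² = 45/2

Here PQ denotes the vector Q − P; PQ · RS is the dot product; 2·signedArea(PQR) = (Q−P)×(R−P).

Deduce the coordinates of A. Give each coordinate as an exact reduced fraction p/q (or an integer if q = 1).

A = (21/2, 9/2)

1. A_x = 21/2  [2·signedArea(ADB) = -111 ∩ AC · BD = 27]
2. A_y = 9/2  [2·signedArea(ADB) = -111 ∩ AC · BD = 27]
   → A = (21/2, 9/2)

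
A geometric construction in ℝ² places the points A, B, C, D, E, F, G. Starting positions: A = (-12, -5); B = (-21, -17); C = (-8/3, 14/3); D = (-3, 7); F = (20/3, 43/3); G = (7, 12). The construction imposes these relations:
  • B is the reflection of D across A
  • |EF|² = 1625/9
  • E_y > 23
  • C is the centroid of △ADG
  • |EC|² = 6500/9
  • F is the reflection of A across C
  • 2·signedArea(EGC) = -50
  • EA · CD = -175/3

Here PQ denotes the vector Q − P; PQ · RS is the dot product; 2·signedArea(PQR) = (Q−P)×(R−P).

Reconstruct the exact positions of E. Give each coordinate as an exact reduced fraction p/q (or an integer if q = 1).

1. E_x = 16  [2·signedArea(EGC) = -50 ∩ EA · CD = -175/3]
2. E_y = 24  [2·signedArea(EGC) = -50 ∩ EA · CD = -175/3]
   → E = (16, 24)

E = (16, 24)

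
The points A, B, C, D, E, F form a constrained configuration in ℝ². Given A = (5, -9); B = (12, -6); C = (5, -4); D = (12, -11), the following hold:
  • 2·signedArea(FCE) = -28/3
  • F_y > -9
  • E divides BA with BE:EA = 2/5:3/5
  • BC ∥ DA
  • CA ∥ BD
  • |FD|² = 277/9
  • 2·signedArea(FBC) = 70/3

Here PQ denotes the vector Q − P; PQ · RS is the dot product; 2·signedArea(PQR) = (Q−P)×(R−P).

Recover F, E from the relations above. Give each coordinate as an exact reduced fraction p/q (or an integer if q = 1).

1. F_x = 22/3  [line -2·x + -7·y + -124/3 = 0 ∩ |FD|² = 277/9]
2. F_y = -8  [line -2·x + -7·y + -124/3 = 0 ∩ |FD|² = 277/9]
   → F = (22/3, -8)
3. E_x = 46/5  [E divides BA with BE:EA = 2/5:3/5]
4. E_y = -36/5  [E divides BA with BE:EA = 2/5:3/5]
   → E = (46/5, -36/5)

E = (46/5, -36/5)
F = (22/3, -8)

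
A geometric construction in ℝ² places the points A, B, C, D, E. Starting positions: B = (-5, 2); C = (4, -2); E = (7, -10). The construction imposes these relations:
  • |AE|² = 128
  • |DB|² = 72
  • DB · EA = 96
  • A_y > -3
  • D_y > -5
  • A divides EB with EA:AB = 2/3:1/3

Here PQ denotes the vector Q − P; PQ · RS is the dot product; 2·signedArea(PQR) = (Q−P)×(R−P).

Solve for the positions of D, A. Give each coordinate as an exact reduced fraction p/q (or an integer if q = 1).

A = (-1, -2)
D = (1, -4)

1. A_x = -1  [A divides EB with EA:AB = 2/3:1/3]
2. A_y = -2  [A divides EB with EA:AB = 2/3:1/3]
   → A = (-1, -2)
3. D_x = 1  [line 8·x + -8·y + -40 = 0 ∩ |DB|² = 72]
4. D_y = -4  [line 8·x + -8·y + -40 = 0 ∩ |DB|² = 72]
   → D = (1, -4)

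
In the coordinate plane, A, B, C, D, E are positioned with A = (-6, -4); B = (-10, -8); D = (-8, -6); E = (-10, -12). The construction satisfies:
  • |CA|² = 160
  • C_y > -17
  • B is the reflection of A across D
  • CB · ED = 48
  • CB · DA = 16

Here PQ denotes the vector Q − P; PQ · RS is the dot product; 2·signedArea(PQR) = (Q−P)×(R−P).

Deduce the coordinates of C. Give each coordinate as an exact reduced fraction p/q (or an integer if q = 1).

C = (-10, -16)

1. C_x = -10  [CB · DA = 16 ∩ CB · ED = 48]
2. C_y = -16  [CB · DA = 16 ∩ CB · ED = 48]
   → C = (-10, -16)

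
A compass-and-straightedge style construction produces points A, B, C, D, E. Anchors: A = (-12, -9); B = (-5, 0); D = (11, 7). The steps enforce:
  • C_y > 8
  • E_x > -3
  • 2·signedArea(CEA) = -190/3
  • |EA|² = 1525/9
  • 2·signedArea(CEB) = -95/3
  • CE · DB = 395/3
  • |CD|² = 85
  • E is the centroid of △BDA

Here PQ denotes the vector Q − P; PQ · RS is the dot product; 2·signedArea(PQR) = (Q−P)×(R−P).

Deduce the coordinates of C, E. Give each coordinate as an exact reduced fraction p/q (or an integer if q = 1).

1. E_x = -2  [E is the centroid of △BDA]
2. E_y = -2/3  [E is the centroid of △BDA]
   → E = (-2, -2/3)
3. C_x = 2  [2·signedArea(CEB) = -95/3 ∩ 2·signedArea(CEA) = -190/3]
4. C_y = 9  [2·signedArea(CEB) = -95/3 ∩ 2·signedArea(CEA) = -190/3]
   → C = (2, 9)

C = (2, 9)
E = (-2, -2/3)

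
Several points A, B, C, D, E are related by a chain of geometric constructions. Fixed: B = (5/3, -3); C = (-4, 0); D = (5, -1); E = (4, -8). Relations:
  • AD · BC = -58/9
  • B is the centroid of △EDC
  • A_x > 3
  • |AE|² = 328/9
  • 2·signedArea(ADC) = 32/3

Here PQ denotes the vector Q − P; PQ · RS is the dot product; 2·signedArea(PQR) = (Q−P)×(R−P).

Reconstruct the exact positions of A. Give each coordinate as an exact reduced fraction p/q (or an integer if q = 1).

1. A_x = 10/3  [AD · BC = -58/9 ∩ 2·signedArea(ADC) = 32/3]
2. A_y = -2  [AD · BC = -58/9 ∩ 2·signedArea(ADC) = 32/3]
   → A = (10/3, -2)

A = (10/3, -2)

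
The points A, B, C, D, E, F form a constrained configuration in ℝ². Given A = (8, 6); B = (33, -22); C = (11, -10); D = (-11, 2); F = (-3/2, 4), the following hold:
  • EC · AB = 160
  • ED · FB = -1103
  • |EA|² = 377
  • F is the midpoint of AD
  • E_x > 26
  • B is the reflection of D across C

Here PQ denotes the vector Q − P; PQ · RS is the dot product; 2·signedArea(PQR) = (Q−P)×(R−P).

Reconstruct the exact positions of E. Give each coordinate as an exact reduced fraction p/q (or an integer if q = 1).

E = (27, 10)

1. E_x = 27  [ED · FB = -1103 ∩ EC · AB = 160]
2. E_y = 10  [ED · FB = -1103 ∩ EC · AB = 160]
   → E = (27, 10)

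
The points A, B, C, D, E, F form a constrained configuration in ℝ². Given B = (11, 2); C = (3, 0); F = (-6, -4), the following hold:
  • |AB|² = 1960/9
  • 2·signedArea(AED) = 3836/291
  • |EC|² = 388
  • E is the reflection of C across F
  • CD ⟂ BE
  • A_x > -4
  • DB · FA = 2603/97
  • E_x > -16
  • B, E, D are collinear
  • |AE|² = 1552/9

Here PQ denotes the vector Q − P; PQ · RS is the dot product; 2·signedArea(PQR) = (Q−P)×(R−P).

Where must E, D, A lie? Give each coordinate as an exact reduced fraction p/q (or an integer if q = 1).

1. E_x = -15  [E is the reflection of C across F]
2. E_y = -8  [E is the reflection of C across F]
   → E = (-15, -8)
3. D_x = 326/97  [B, E, D are collinear ∩ CD ⟂ BE]
4. D_y = -91/97  [B, E, D are collinear ∩ CD ⟂ BE]
   → D = (326/97, -91/97)
5. A_x = -3  [2·signedArea(AED) = 3836/291 ∩ DB · FA = 2603/97]
6. A_y = -8/3  [2·signedArea(AED) = 3836/291 ∩ DB · FA = 2603/97]
   → A = (-3, -8/3)

A = (-3, -8/3)
D = (326/97, -91/97)
E = (-15, -8)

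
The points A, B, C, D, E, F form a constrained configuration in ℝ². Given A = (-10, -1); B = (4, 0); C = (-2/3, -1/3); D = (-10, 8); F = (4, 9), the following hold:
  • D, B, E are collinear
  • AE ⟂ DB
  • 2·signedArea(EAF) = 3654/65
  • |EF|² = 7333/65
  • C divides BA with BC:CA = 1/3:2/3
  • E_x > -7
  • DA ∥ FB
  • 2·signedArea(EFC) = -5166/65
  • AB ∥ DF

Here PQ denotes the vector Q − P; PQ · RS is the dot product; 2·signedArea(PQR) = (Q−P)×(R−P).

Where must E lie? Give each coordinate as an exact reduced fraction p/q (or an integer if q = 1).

1. E_x = -398/65  [D, B, E are collinear ∩ AE ⟂ DB]
2. E_y = 376/65  [D, B, E are collinear ∩ AE ⟂ DB]
   → E = (-398/65, 376/65)

E = (-398/65, 376/65)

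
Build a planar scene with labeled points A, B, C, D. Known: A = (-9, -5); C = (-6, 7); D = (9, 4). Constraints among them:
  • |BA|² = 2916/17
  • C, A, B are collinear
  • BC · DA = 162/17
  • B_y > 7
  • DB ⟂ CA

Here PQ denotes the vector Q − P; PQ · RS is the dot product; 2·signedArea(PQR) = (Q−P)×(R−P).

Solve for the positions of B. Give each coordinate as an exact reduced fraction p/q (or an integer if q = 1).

B = (-99/17, 131/17)

1. B_x = -99/17  [C, A, B are collinear ∩ DB ⟂ CA]
2. B_y = 131/17  [C, A, B are collinear ∩ DB ⟂ CA]
   → B = (-99/17, 131/17)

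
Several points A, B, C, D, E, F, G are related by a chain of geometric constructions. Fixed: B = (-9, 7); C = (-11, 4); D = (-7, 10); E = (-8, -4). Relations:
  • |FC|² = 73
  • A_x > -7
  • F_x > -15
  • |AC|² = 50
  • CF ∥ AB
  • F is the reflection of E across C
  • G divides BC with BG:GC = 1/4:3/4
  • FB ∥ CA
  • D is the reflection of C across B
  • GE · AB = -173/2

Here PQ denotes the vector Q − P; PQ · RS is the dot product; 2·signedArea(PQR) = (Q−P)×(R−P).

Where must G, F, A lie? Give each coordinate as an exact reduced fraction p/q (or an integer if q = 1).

1. G_x = -19/2  [G divides BC with BG:GC = 1/4:3/4]
2. G_y = 25/4  [G divides BC with BG:GC = 1/4:3/4]
   → G = (-19/2, 25/4)
3. F_x = -14  [F is the reflection of E across C]
4. F_y = 12  [F is the reflection of E across C]
   → F = (-14, 12)
5. A_x = -6  [CF ∥ AB ∩ FB ∥ CA]
6. A_y = -1  [CF ∥ AB ∩ FB ∥ CA]
   → A = (-6, -1)

A = (-6, -1)
F = (-14, 12)
G = (-19/2, 25/4)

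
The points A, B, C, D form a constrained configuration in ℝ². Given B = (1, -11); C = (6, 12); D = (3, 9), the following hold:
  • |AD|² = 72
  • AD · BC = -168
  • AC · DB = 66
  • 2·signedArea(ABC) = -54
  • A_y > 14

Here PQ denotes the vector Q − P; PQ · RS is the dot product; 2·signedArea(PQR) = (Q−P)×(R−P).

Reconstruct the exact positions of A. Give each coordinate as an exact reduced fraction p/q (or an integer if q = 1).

1. A_x = 9  [AD · BC = -168 ∩ 2·signedArea(ABC) = -54]
2. A_y = 15  [AD · BC = -168 ∩ 2·signedArea(ABC) = -54]
   → A = (9, 15)

A = (9, 15)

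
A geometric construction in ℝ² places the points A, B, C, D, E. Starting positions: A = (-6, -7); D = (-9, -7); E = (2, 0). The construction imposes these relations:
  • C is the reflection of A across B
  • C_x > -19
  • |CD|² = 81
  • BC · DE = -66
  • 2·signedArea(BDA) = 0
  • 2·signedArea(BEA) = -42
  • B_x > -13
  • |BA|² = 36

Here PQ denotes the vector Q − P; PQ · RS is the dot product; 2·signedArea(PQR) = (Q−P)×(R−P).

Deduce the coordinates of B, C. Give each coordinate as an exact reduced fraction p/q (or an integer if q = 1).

1. B_x = -12  [2·signedArea(BDA) = 0 ∩ 2·signedArea(BEA) = -42]
2. B_y = -7  [2·signedArea(BDA) = 0 ∩ 2·signedArea(BEA) = -42]
   → B = (-12, -7)
3. C_x = -18  [C is the reflection of A across B]
4. C_y = -7  [C is the reflection of A across B]
   → C = (-18, -7)

B = (-12, -7)
C = (-18, -7)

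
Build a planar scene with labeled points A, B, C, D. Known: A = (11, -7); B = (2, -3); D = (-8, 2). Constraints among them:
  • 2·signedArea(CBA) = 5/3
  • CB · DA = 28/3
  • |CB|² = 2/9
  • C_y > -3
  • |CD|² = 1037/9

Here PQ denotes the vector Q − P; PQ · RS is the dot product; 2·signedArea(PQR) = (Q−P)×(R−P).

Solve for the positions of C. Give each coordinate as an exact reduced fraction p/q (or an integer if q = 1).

C = (5/3, -8/3)

1. C_x = 5/3  [2·signedArea(CBA) = 5/3 ∩ CB · DA = 28/3]
2. C_y = -8/3  [2·signedArea(CBA) = 5/3 ∩ CB · DA = 28/3]
   → C = (5/3, -8/3)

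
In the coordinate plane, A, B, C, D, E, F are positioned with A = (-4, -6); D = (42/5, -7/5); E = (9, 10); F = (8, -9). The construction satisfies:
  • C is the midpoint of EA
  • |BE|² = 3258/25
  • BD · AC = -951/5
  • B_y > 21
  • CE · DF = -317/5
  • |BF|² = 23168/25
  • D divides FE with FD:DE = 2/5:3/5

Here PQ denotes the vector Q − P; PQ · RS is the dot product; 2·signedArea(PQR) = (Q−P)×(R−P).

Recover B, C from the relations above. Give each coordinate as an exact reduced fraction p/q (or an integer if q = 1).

1. C_x = 5/2  [C is the midpoint of EA]
2. C_y = 2  [C is the midpoint of EA]
   → C = (5/2, 2)
3. B_x = 48/5  [line -13/2·x + -8·y + 1168/5 = 0 ∩ |BF|² = 23168/25]
4. B_y = 107/5  [line -13/2·x + -8·y + 1168/5 = 0 ∩ |BF|² = 23168/25]
   → B = (48/5, 107/5)

B = (48/5, 107/5)
C = (5/2, 2)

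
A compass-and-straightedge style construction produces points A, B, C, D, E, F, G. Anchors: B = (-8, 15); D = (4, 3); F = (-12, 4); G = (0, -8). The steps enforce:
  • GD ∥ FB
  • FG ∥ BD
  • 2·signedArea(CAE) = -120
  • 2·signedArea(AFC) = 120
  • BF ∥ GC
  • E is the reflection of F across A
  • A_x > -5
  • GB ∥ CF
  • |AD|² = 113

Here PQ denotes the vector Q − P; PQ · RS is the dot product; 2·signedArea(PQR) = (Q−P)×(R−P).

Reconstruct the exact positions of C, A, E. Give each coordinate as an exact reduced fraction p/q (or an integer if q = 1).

A = (-4, -4)
C = (-4, -19)
E = (4, -12)

1. C_x = -4  [GB ∥ CF ∩ BF ∥ GC]
2. C_y = -19  [GB ∥ CF ∩ BF ∥ GC]
   → C = (-4, -19)
3. A_x = -4  [line 23·x + 8·y + 124 = 0 ∩ |AD|² = 113]
4. A_y = -4  [line 23·x + 8·y + 124 = 0 ∩ |AD|² = 113]
   → A = (-4, -4)
5. E_x = 4  [E is the reflection of F across A]
6. E_y = -12  [E is the reflection of F across A]
   → E = (4, -12)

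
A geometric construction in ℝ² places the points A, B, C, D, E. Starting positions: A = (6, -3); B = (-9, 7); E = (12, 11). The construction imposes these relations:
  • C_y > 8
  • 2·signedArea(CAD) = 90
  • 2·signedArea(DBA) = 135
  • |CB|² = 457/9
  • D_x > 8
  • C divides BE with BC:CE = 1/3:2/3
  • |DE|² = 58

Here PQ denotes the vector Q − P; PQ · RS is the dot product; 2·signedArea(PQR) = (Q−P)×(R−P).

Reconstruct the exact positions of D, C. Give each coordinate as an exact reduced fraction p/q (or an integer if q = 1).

1. D_x = 9  [line 10·x + 15·y + -150 = 0 ∩ |DE|² = 58]
2. D_y = 4  [line 10·x + 15·y + -150 = 0 ∩ |DE|² = 58]
   → D = (9, 4)
3. C_x = -2  [C divides BE with BC:CE = 1/3:2/3]
4. C_y = 25/3  [C divides BE with BC:CE = 1/3:2/3]
   → C = (-2, 25/3)

C = (-2, 25/3)
D = (9, 4)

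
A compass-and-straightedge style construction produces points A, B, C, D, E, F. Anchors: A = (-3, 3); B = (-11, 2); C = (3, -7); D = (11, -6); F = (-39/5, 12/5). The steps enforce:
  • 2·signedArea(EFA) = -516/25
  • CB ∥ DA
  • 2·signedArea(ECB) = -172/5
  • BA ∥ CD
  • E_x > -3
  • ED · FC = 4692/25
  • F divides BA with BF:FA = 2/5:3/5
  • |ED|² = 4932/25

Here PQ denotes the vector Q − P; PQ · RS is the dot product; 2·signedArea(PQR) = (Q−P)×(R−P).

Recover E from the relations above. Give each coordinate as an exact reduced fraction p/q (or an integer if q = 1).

1. E_x = -11/5  [2·signedArea(EFA) = -516/25 ∩ 2·signedArea(ECB) = -172/5]
2. E_y = -6/5  [2·signedArea(EFA) = -516/25 ∩ 2·signedArea(ECB) = -172/5]
   → E = (-11/5, -6/5)

E = (-11/5, -6/5)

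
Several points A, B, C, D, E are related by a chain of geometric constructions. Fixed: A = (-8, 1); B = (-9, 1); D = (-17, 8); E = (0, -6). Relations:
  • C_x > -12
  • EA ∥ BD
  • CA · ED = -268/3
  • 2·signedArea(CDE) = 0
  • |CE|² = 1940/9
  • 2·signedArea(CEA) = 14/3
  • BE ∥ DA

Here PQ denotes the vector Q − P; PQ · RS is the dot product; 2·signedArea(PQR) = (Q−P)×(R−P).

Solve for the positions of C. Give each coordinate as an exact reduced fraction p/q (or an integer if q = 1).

1. C_x = -34/3  [2·signedArea(CDE) = 0 ∩ CA · ED = -268/3]
2. C_y = 10/3  [2·signedArea(CDE) = 0 ∩ CA · ED = -268/3]
   → C = (-34/3, 10/3)

C = (-34/3, 10/3)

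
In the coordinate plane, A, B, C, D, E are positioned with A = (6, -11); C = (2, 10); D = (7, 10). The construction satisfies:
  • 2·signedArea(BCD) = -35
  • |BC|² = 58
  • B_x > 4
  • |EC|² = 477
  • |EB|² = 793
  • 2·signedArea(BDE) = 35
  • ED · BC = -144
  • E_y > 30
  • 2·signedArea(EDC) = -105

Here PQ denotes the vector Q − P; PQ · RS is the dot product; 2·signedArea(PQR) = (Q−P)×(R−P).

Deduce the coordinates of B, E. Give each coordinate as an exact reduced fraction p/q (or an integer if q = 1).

B = (5, 3)
E = (8, 31)

1. B_y = 3  [2·signedArea(BCD) = -35]
2. B_x = 5  [|BC|² = 58]
   → B = (5, 3)
3. E_x = 8  [ED · BC = -144 ∩ 2·signedArea(EDC) = -105]
4. E_y = 31  [ED · BC = -144 ∩ 2·signedArea(EDC) = -105]
   → E = (8, 31)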